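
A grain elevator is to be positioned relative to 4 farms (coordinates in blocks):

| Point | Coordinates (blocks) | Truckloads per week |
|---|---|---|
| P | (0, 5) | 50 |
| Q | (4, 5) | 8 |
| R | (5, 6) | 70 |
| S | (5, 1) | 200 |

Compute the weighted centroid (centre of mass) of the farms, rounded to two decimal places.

(4.21, 2.77)

The minimiser of Σwᵢ‖p−pᵢ‖² is the weighted centroid p* = (Σwᵢpᵢ)/(Σwᵢ).
Σwᵢ = 328.
Σwᵢxᵢ = 50·0 + 8·4 + 70·5 + 200·5 = 1382.
Σwᵢyᵢ = 50·5 + 8·5 + 70·6 + 200·1 = 910.
x* = 1382/328 = 4.21, y* = 910/328 = 2.77.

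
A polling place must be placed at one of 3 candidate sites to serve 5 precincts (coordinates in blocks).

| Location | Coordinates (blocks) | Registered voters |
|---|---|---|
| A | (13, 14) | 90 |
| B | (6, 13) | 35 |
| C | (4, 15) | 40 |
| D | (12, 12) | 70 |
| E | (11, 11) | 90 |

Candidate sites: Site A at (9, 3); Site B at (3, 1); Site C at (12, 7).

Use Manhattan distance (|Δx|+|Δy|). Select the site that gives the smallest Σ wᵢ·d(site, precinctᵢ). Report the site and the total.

Total weighted distance at each candidate:
  Site A (9, 3): total = 4225
  Site B (3, 1): total = 6215
  Site C (12, 7): total = 2580
Minimum is at Site C with total 2580 blocks.

Site C, total 2580 blocks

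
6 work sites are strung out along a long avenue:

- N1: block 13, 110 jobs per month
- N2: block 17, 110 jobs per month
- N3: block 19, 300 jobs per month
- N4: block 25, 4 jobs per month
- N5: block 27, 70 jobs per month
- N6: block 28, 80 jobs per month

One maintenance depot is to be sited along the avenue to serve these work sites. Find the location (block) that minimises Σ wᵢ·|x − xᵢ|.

x = 19

For a sum of weighted absolute distances on a line, the optimum is the weighted median (not the mean). Total weight W = 674; half-weight = 337.
Sort by position and accumulate weight:
  block 13 (N1, w=110) → cum 110
  block 17 (N2, w=110) → cum 220
  block 19 (N3, w=300) → cum 520  ≥ 337 → median here
  block 25 (N4, w=4) → cum 524
  block 27 (N5, w=70) → cum 594
  block 28 (N6, w=80) → cum 674
Optimal location: block 19.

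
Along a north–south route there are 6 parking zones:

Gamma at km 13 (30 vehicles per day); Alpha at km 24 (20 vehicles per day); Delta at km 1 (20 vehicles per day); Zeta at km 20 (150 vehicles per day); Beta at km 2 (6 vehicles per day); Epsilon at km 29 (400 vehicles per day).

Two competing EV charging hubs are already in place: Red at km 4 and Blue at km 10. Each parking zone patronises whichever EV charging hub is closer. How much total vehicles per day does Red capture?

26

The indifferent point is the midpoint (4+10)/2 = 7; parking zones left of it (closer to Red at 4) go to Red, those right go to Blue.
  Delta at 1 (w=20) → Red
  Beta at 2 (w=6) → Red
  Gamma at 13 (w=30) → Blue
  Zeta at 20 (w=150) → Blue
  Alpha at 24 (w=20) → Blue
  Epsilon at 29 (w=400) → Blue
Red captures 26; Blue captures 600.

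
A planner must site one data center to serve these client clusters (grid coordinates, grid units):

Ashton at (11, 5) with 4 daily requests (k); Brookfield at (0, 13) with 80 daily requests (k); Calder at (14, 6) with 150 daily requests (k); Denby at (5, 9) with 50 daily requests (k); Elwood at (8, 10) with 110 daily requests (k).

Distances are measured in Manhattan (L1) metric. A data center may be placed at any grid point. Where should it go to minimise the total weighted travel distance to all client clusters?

(8, 9)

Manhattan distance separates: Σwᵢ(|x−xᵢ|+|y−yᵢ|) = Σwᵢ|x−xᵢ| + Σwᵢ|y−yᵢ|, so x and y are optimised independently as 1-D weighted medians.
Total weight W = 394; half = 197.
x-coordinate, sorted with cumulative weight:
  x=0 (Brookfield, w=80) cum 80
  x=5 (Denby, w=50) cum 130
  x=8 (Elwood, w=110) cum 240  ← median
  x=11 (Ashton, w=4) cum 244
  x=14 (Calder, w=150) cum 394
⇒ x* = 8
y-coordinate, sorted with cumulative weight:
  y=5 (Ashton, w=4) cum 4
  y=6 (Calder, w=150) cum 154
  y=9 (Denby, w=50) cum 204  ← median
  y=10 (Elwood, w=110) cum 314
  y=13 (Brookfield, w=80) cum 394
⇒ y* = 9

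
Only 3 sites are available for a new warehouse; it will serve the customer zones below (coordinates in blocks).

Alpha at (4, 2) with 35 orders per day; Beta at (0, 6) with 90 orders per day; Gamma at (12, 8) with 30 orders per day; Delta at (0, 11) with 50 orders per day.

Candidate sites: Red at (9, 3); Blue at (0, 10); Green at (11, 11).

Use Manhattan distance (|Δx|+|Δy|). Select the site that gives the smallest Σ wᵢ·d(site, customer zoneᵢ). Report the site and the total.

Total weighted distance at each candidate:
  Red (9, 3): total = 2380
  Blue (0, 10): total = 1250
  Green (11, 11): total = 2670
Minimum is at Blue with total 1250 blocks.

Blue, total 1250 blocks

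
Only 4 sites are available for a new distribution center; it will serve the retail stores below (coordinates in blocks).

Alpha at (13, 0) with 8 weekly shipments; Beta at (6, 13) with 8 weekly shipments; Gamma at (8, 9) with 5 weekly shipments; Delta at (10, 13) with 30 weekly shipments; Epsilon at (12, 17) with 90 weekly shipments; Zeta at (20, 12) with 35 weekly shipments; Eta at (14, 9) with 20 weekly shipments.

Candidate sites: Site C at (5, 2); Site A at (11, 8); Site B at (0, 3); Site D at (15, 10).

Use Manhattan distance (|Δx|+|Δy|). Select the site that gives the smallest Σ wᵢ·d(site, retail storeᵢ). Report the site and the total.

Total weighted distance at each candidate:
  Site C (5, 2): total = 3881
  Site A (11, 8): total = 1795
  Site B (0, 3): total = 4681
  Site D (15, 10): total = 1657
Minimum is at Site D with total 1657 blocks.

Site D, total 1657 blocks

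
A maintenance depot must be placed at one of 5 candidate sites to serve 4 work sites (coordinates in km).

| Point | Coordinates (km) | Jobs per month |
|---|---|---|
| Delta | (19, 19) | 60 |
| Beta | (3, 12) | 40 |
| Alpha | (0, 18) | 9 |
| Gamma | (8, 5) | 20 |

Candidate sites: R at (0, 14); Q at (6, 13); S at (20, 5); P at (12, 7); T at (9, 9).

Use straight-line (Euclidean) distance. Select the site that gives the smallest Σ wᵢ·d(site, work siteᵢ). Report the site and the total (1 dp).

Q, total 1220.8 km

Total weighted distance at each candidate:
  R (0, 14): total = 1599.9
  Q (6, 13): total = 1220.8
  S (20, 5): total = 2032.2
  P (12, 7): total = 1481.3
  T (9, 9): total = 1313.9
Minimum is at Q with total 1220.8 km.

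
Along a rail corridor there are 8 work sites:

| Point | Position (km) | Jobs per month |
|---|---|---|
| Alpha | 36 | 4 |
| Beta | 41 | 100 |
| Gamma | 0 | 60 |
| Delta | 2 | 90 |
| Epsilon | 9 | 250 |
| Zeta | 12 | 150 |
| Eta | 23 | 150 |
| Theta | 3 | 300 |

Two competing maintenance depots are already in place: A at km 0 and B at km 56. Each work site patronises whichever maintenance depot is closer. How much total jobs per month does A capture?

1000

The indifferent point is the midpoint (0+56)/2 = 28; work sites left of it (closer to A at 0) go to A, those right go to B.
  Gamma at 0 (w=60) → A
  Delta at 2 (w=90) → A
  Theta at 3 (w=300) → A
  Epsilon at 9 (w=250) → A
  Zeta at 12 (w=150) → A
  Eta at 23 (w=150) → A
  Alpha at 36 (w=4) → B
  Beta at 41 (w=100) → B
A captures 1000; B captures 104.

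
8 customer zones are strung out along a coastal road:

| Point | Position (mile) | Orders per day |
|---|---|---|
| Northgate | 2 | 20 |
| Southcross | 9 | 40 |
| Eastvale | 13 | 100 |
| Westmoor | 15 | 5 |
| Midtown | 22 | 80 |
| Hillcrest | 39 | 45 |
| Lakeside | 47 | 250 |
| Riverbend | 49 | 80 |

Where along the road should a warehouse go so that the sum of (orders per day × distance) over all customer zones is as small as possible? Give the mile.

For a sum of weighted absolute distances on a line, the optimum is the weighted median (not the mean). Total weight W = 620; half-weight = 310.
Sort by position and accumulate weight:
  mile 2 (Northgate, w=20) → cum 20
  mile 9 (Southcross, w=40) → cum 60
  mile 13 (Eastvale, w=100) → cum 160
  mile 15 (Westmoor, w=5) → cum 165
  mile 22 (Midtown, w=80) → cum 245
  mile 39 (Hillcrest, w=45) → cum 290
  mile 47 (Lakeside, w=250) → cum 540  ≥ 310 → median here
  mile 49 (Riverbend, w=80) → cum 620
Optimal location: mile 47.

x = 47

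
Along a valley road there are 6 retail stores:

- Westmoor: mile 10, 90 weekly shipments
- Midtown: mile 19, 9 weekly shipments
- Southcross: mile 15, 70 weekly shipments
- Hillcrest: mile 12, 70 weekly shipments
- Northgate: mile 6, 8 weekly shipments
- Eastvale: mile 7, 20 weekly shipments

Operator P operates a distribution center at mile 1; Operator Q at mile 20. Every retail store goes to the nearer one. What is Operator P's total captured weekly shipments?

The indifferent point is the midpoint (1+20)/2 = 10.5; retail stores left of it (closer to Operator P at 1) go to Operator P, those right go to Operator Q.
  Northgate at 6 (w=8) → Operator P
  Eastvale at 7 (w=20) → Operator P
  Westmoor at 10 (w=90) → Operator P
  Hillcrest at 12 (w=70) → Operator Q
  Southcross at 15 (w=70) → Operator Q
  Midtown at 19 (w=9) → Operator Q
Operator P captures 118; Operator Q captures 149.

118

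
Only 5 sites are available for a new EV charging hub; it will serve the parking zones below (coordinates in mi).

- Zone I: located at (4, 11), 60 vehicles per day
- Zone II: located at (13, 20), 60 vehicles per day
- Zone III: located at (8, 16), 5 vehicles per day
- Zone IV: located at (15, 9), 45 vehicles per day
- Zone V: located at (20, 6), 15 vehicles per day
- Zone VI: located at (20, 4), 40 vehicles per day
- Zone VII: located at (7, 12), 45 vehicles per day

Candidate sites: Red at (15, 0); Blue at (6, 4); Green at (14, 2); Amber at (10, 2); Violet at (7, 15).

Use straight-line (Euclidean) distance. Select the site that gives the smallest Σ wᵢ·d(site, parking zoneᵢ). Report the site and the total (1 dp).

Violet, total 2279.0 mi

Total weighted distance at each candidate:
  Red (15, 0): total = 3654.0
  Blue (6, 4): total = 3143.7
  Green (14, 2): total = 3193.7
  Amber (10, 2): total = 3241.0
  Violet (7, 15): total = 2279.0
Minimum is at Violet with total 2279.0 mi.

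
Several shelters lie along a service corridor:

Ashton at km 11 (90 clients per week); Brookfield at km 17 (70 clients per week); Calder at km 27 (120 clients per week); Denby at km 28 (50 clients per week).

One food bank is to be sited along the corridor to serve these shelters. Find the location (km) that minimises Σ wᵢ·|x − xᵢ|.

For a sum of weighted absolute distances on a line, the optimum is the weighted median (not the mean). Total weight W = 330; half-weight = 165.
Sort by position and accumulate weight:
  km 11 (Ashton, w=90) → cum 90
  km 17 (Brookfield, w=70) → cum 160
  km 27 (Calder, w=120) → cum 280  ≥ 165 → median here
  km 28 (Denby, w=50) → cum 330
Optimal location: km 27.

x = 27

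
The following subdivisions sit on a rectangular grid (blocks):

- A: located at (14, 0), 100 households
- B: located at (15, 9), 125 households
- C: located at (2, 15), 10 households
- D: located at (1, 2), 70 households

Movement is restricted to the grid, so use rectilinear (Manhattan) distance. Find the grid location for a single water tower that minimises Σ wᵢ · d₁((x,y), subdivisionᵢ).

(14, 2)

Manhattan distance separates: Σwᵢ(|x−xᵢ|+|y−yᵢ|) = Σwᵢ|x−xᵢ| + Σwᵢ|y−yᵢ|, so x and y are optimised independently as 1-D weighted medians.
Total weight W = 305; half = 152.5.
x-coordinate, sorted with cumulative weight:
  x=1 (D, w=70) cum 70
  x=2 (C, w=10) cum 80
  x=14 (A, w=100) cum 180  ← median
  x=15 (B, w=125) cum 305
⇒ x* = 14
y-coordinate, sorted with cumulative weight:
  y=0 (A, w=100) cum 100
  y=2 (D, w=70) cum 170  ← median
  y=9 (B, w=125) cum 295
  y=15 (C, w=10) cum 305
⇒ y* = 2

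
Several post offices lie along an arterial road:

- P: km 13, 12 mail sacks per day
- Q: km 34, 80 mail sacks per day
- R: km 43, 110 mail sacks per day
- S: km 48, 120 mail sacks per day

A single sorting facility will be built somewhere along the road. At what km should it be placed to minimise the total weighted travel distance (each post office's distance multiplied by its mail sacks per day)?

x = 43

For a sum of weighted absolute distances on a line, the optimum is the weighted median (not the mean). Total weight W = 322; half-weight = 161.
Sort by position and accumulate weight:
  km 13 (P, w=12) → cum 12
  km 34 (Q, w=80) → cum 92
  km 43 (R, w=110) → cum 202  ≥ 161 → median here
  km 48 (S, w=120) → cum 322
Optimal location: km 43.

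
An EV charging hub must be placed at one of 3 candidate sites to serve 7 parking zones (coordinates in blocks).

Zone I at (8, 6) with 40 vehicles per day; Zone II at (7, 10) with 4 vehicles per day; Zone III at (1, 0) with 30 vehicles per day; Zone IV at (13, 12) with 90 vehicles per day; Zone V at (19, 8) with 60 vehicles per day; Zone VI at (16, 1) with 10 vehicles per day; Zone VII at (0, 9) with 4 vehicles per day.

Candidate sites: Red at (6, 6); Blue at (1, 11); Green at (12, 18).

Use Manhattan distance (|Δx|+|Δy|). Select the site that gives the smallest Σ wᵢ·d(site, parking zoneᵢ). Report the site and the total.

Total weighted distance at each candidate:
  Red (6, 6): total = 2686
  Blue (1, 11): total = 3530
  Green (12, 18): total = 3506
Minimum is at Red with total 2686 blocks.

Red, total 2686 blocks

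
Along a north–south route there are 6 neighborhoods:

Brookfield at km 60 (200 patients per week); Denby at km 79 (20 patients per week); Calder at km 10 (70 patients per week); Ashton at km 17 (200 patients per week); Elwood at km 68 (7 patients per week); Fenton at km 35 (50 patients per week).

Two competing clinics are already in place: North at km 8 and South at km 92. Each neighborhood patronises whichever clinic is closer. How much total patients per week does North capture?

320

The indifferent point is the midpoint (8+92)/2 = 50; neighborhoods left of it (closer to North at 8) go to North, those right go to South.
  Calder at 10 (w=70) → North
  Ashton at 17 (w=200) → North
  Fenton at 35 (w=50) → North
  Brookfield at 60 (w=200) → South
  Elwood at 68 (w=7) → South
  Denby at 79 (w=20) → South
North captures 320; South captures 227.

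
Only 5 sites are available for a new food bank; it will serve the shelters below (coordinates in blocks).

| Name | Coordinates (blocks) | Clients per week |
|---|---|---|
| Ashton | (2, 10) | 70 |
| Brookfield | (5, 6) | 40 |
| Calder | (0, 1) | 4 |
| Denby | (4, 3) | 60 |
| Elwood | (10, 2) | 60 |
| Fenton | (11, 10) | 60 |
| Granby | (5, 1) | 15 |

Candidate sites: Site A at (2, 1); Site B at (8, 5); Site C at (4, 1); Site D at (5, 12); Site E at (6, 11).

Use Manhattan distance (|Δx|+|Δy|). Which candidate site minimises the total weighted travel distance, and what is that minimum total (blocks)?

Site B, total 2223 blocks

Total weighted distance at each candidate:
  Site A (2, 1): total = 2863
  Site B (8, 5): total = 2223
  Site C (4, 1): total = 2541
  Site D (5, 12): total = 2799
  Site E (6, 11): total = 2559
Minimum is at Site B with total 2223 blocks.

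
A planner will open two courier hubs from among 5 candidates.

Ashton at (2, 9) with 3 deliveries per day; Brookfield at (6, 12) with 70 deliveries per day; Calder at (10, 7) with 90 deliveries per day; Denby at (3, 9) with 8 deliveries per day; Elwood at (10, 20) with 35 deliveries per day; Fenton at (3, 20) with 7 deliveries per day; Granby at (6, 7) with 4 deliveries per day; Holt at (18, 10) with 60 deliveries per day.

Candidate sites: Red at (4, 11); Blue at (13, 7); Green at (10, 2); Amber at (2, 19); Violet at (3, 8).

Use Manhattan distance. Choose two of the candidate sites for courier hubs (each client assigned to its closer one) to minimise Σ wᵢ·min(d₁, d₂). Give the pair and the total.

Evaluate every pair (each demand assigned to the nearer of the two):
  {Red, Blue}: total = 1615
  {Blue, Violet}: total = 1914
  {Blue, Amber}: total = 1995
  {Red, Green}: total = 2215
  {Red, Amber}: total = 2399
  {Red, Violet}: total = 2455
  {Blue, Green}: total = 2474
  {Amber, Violet}: total = 2589
  {Green, Violet}: total = 2644
  {Green, Amber}: total = 2663
Best pair: {Red, Blue} with total 1615.

{Red, Blue}, total 1615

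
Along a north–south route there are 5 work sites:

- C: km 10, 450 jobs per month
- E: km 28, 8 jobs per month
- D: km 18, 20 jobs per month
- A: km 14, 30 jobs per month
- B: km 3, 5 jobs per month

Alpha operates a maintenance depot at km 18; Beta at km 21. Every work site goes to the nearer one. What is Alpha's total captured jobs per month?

505

The indifferent point is the midpoint (18+21)/2 = 19.5; work sites left of it (closer to Alpha at 18) go to Alpha, those right go to Beta.
  B at 3 (w=5) → Alpha
  C at 10 (w=450) → Alpha
  A at 14 (w=30) → Alpha
  D at 18 (w=20) → Alpha
  E at 28 (w=8) → Beta
Alpha captures 505; Beta captures 8.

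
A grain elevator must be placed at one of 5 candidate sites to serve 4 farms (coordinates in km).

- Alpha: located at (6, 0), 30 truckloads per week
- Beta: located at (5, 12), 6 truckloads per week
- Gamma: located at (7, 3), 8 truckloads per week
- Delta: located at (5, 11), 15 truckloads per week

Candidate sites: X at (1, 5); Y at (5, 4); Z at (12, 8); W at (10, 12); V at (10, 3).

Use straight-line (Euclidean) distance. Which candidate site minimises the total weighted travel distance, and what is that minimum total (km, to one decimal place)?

Total weighted distance at each candidate:
  X (1, 5): total = 419.3
  Y (5, 4): total = 294.6
  Z (12, 8): total = 519.2
  W (10, 12): total = 561.9
  V (10, 3): total = 377.3
Minimum is at Y with total 294.6 km.

Y, total 294.6 km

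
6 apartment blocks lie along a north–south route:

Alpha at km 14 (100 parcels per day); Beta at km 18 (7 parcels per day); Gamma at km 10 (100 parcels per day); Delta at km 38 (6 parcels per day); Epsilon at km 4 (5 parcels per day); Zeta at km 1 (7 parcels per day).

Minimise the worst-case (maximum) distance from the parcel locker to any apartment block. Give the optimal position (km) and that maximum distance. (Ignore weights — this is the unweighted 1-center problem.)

location 19.5, max distance 18.5

The 1-center on a line is the midpoint of the two extreme points: leftmost at 1, rightmost at 38.
Optimal location = (1 + 38)/2 = 19.5; maximum distance = (38 − 1)/2 = 18.5.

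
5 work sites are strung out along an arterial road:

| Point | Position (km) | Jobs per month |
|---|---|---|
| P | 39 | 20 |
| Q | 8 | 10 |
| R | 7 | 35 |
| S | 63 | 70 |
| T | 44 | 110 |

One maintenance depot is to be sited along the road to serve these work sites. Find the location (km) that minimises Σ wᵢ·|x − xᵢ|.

x = 44

For a sum of weighted absolute distances on a line, the optimum is the weighted median (not the mean). Total weight W = 245; half-weight = 122.5.
Sort by position and accumulate weight:
  km 7 (R, w=35) → cum 35
  km 8 (Q, w=10) → cum 45
  km 39 (P, w=20) → cum 65
  km 44 (T, w=110) → cum 175  ≥ 122.5 → median here
  km 63 (S, w=70) → cum 245
Optimal location: km 44.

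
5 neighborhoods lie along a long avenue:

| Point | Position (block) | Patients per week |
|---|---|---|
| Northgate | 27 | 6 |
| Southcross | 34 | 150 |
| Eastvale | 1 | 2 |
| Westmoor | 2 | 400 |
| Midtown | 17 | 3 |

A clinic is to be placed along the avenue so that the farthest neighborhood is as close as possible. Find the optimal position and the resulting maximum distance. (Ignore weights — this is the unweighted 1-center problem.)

The 1-center on a line is the midpoint of the two extreme points: leftmost at 1, rightmost at 34.
Optimal location = (1 + 34)/2 = 17.5; maximum distance = (34 − 1)/2 = 16.5.

location 17.5, max distance 16.5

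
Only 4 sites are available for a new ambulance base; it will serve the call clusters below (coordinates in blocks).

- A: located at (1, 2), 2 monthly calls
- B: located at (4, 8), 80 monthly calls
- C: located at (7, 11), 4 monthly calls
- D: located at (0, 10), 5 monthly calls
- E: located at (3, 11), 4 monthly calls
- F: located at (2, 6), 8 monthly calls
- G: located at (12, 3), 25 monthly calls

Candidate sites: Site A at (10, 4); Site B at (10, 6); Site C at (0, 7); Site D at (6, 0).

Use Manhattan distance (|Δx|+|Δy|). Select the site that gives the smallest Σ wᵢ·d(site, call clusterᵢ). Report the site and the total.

Total weighted distance at each candidate:
  Site A (10, 4): total = 1153
  Site B (10, 6): total = 1005
  Site C (0, 7): total = 923
  Site D (6, 0): total = 1303
Minimum is at Site C with total 923 blocks.

Site C, total 923 blocks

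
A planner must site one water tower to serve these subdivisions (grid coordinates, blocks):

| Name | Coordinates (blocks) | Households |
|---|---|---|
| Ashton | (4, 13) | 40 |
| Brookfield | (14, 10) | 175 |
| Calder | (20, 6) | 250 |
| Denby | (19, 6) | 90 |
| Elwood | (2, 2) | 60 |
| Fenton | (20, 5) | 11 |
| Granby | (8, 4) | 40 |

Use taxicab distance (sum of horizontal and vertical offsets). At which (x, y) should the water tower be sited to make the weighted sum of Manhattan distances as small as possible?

Manhattan distance separates: Σwᵢ(|x−xᵢ|+|y−yᵢ|) = Σwᵢ|x−xᵢ| + Σwᵢ|y−yᵢ|, so x and y are optimised independently as 1-D weighted medians.
Total weight W = 666; half = 333.
x-coordinate, sorted with cumulative weight:
  x=2 (Elwood, w=60) cum 60
  x=4 (Ashton, w=40) cum 100
  x=8 (Granby, w=40) cum 140
  x=14 (Brookfield, w=175) cum 315
  x=19 (Denby, w=90) cum 405  ← median
  x=20 (Calder, w=250) cum 655
  x=20 (Fenton, w=11) cum 666
⇒ x* = 19
y-coordinate, sorted with cumulative weight:
  y=2 (Elwood, w=60) cum 60
  y=4 (Granby, w=40) cum 100
  y=5 (Fenton, w=11) cum 111
  y=6 (Calder, w=250) cum 361  ← median
  y=6 (Denby, w=90) cum 451
  y=10 (Brookfield, w=175) cum 626
  y=13 (Ashton, w=40) cum 666
⇒ y* = 6

(19, 6)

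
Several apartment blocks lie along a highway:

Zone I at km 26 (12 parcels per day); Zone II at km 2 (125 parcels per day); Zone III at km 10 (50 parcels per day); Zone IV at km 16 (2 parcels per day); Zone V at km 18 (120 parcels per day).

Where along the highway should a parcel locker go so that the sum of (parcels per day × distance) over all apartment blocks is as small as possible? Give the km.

x = 10

For a sum of weighted absolute distances on a line, the optimum is the weighted median (not the mean). Total weight W = 309; half-weight = 154.5.
Sort by position and accumulate weight:
  km 2 (Zone II, w=125) → cum 125
  km 10 (Zone III, w=50) → cum 175  ≥ 154.5 → median here
  km 16 (Zone IV, w=2) → cum 177
  km 18 (Zone V, w=120) → cum 297
  km 26 (Zone I, w=12) → cum 309
Optimal location: km 10.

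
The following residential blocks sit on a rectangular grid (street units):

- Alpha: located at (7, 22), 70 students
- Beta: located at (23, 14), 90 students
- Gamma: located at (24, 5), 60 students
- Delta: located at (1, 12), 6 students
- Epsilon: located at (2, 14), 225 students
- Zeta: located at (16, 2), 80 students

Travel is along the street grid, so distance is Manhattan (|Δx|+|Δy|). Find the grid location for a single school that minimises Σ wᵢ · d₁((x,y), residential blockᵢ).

Manhattan distance separates: Σwᵢ(|x−xᵢ|+|y−yᵢ|) = Σwᵢ|x−xᵢ| + Σwᵢ|y−yᵢ|, so x and y are optimised independently as 1-D weighted medians.
Total weight W = 531; half = 265.5.
x-coordinate, sorted with cumulative weight:
  x=1 (Delta, w=6) cum 6
  x=2 (Epsilon, w=225) cum 231
  x=7 (Alpha, w=70) cum 301  ← median
  x=16 (Zeta, w=80) cum 381
  x=23 (Beta, w=90) cum 471
  x=24 (Gamma, w=60) cum 531
⇒ x* = 7
y-coordinate, sorted with cumulative weight:
  y=2 (Zeta, w=80) cum 80
  y=5 (Gamma, w=60) cum 140
  y=12 (Delta, w=6) cum 146
  y=14 (Beta, w=90) cum 236
  y=14 (Epsilon, w=225) cum 461  ← median
  y=22 (Alpha, w=70) cum 531
⇒ y* = 14

(7, 14)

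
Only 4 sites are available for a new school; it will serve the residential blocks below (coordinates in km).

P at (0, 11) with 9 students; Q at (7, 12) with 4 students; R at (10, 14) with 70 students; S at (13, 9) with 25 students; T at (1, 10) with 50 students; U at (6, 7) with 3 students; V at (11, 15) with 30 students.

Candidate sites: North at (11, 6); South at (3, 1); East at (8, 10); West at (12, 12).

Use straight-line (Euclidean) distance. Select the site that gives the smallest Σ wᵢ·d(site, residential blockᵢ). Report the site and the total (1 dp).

Total weighted distance at each candidate:
  North (11, 6): total = 1615.9
  South (3, 1): total = 2459.3
  East (8, 10): total = 1057.8
  West (12, 12): total = 1082.7
Minimum is at East with total 1057.8 km.

East, total 1057.8 km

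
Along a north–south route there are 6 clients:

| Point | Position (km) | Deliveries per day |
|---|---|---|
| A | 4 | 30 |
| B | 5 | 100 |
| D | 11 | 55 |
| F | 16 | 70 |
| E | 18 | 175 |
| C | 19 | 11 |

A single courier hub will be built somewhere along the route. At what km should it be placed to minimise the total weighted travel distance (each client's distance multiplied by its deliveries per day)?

For a sum of weighted absolute distances on a line, the optimum is the weighted median (not the mean). Total weight W = 441; half-weight = 220.5.
Sort by position and accumulate weight:
  km 4 (A, w=30) → cum 30
  km 5 (B, w=100) → cum 130
  km 11 (D, w=55) → cum 185
  km 16 (F, w=70) → cum 255  ≥ 220.5 → median here
  km 18 (E, w=175) → cum 430
  km 19 (C, w=11) → cum 441
Optimal location: km 16.

x = 16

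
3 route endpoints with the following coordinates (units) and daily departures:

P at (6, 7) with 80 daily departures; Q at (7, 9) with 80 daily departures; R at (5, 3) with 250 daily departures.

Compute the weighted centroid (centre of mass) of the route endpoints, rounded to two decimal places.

The minimiser of Σwᵢ‖p−pᵢ‖² is the weighted centroid p* = (Σwᵢpᵢ)/(Σwᵢ).
Σwᵢ = 410.
Σwᵢxᵢ = 80·6 + 80·7 + 250·5 = 2290.
Σwᵢyᵢ = 80·7 + 80·9 + 250·3 = 2030.
x* = 2290/410 = 5.59, y* = 2030/410 = 4.95.

(5.59, 4.95)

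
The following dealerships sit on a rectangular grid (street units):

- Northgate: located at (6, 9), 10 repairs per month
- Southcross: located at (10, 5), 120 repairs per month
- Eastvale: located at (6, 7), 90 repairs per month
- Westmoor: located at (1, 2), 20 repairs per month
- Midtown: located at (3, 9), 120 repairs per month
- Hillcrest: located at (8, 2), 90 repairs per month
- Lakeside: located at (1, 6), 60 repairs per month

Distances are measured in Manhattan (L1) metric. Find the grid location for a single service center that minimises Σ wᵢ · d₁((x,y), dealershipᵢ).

Manhattan distance separates: Σwᵢ(|x−xᵢ|+|y−yᵢ|) = Σwᵢ|x−xᵢ| + Σwᵢ|y−yᵢ|, so x and y are optimised independently as 1-D weighted medians.
Total weight W = 510; half = 255.
x-coordinate, sorted with cumulative weight:
  x=1 (Westmoor, w=20) cum 20
  x=1 (Lakeside, w=60) cum 80
  x=3 (Midtown, w=120) cum 200
  x=6 (Northgate, w=10) cum 210
  x=6 (Eastvale, w=90) cum 300  ← median
  x=8 (Hillcrest, w=90) cum 390
  x=10 (Southcross, w=120) cum 510
⇒ x* = 6
y-coordinate, sorted with cumulative weight:
  y=2 (Westmoor, w=20) cum 20
  y=2 (Hillcrest, w=90) cum 110
  y=5 (Southcross, w=120) cum 230
  y=6 (Lakeside, w=60) cum 290  ← median
  y=7 (Eastvale, w=90) cum 380
  y=9 (Northgate, w=10) cum 390
  y=9 (Midtown, w=120) cum 510
⇒ y* = 6

(6, 6)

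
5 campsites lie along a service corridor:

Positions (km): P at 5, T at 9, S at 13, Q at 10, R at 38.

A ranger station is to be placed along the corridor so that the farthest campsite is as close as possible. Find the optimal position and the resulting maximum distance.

location 21.5, max distance 16.5

The 1-center on a line is the midpoint of the two extreme points: leftmost at 5, rightmost at 38.
Optimal location = (5 + 38)/2 = 21.5; maximum distance = (38 − 5)/2 = 16.5.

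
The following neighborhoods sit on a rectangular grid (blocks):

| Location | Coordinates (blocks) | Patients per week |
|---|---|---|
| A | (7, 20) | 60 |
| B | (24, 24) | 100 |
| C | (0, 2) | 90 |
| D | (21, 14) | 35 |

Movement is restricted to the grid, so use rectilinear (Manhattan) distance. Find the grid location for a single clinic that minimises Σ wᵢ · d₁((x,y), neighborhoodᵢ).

(7, 20)

Manhattan distance separates: Σwᵢ(|x−xᵢ|+|y−yᵢ|) = Σwᵢ|x−xᵢ| + Σwᵢ|y−yᵢ|, so x and y are optimised independently as 1-D weighted medians.
Total weight W = 285; half = 142.5.
x-coordinate, sorted with cumulative weight:
  x=0 (C, w=90) cum 90
  x=7 (A, w=60) cum 150  ← median
  x=21 (D, w=35) cum 185
  x=24 (B, w=100) cum 285
⇒ x* = 7
y-coordinate, sorted with cumulative weight:
  y=2 (C, w=90) cum 90
  y=14 (D, w=35) cum 125
  y=20 (A, w=60) cum 185  ← median
  y=24 (B, w=100) cum 285
⇒ y* = 20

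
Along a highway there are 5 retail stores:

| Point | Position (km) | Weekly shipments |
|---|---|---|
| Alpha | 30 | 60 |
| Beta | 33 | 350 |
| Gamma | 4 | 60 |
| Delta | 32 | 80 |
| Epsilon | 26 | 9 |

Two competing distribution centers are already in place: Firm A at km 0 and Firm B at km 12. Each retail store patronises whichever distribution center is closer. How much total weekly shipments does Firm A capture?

The indifferent point is the midpoint (0+12)/2 = 6; retail stores left of it (closer to Firm A at 0) go to Firm A, those right go to Firm B.
  Gamma at 4 (w=60) → Firm A
  Epsilon at 26 (w=9) → Firm B
  Alpha at 30 (w=60) → Firm B
  Delta at 32 (w=80) → Firm B
  Beta at 33 (w=350) → Firm B
Firm A captures 60; Firm B captures 499.

60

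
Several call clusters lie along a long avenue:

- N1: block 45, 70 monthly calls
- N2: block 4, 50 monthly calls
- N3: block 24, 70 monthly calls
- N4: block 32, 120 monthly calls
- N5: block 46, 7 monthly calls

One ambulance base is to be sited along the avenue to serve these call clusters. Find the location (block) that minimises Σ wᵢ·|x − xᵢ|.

For a sum of weighted absolute distances on a line, the optimum is the weighted median (not the mean). Total weight W = 317; half-weight = 158.5.
Sort by position and accumulate weight:
  block 4 (N2, w=50) → cum 50
  block 24 (N3, w=70) → cum 120
  block 32 (N4, w=120) → cum 240  ≥ 158.5 → median here
  block 45 (N1, w=70) → cum 310
  block 46 (N5, w=7) → cum 317
Optimal location: block 32.

x = 32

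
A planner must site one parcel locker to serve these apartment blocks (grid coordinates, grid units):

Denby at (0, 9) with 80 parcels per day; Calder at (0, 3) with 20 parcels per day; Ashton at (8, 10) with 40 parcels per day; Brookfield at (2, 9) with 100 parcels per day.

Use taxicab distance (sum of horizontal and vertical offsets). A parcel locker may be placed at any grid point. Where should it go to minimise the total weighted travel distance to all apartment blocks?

(2, 9)

Manhattan distance separates: Σwᵢ(|x−xᵢ|+|y−yᵢ|) = Σwᵢ|x−xᵢ| + Σwᵢ|y−yᵢ|, so x and y are optimised independently as 1-D weighted medians.
Total weight W = 240; half = 120.
x-coordinate, sorted with cumulative weight:
  x=0 (Denby, w=80) cum 80
  x=0 (Calder, w=20) cum 100
  x=2 (Brookfield, w=100) cum 200  ← median
  x=8 (Ashton, w=40) cum 240
⇒ x* = 2
y-coordinate, sorted with cumulative weight:
  y=3 (Calder, w=20) cum 20
  y=9 (Denby, w=80) cum 100
  y=9 (Brookfield, w=100) cum 200  ← median
  y=10 (Ashton, w=40) cum 240
⇒ y* = 9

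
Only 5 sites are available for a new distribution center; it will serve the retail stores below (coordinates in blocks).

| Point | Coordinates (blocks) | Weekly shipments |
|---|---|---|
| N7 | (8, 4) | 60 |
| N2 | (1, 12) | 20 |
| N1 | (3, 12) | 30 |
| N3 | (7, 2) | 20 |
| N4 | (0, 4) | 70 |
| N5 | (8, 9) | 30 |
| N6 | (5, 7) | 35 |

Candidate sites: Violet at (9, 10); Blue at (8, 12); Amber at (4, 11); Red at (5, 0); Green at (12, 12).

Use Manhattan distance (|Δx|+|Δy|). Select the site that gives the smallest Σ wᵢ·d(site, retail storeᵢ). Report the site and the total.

Total weighted distance at each candidate:
  Violet (9, 10): total = 2415
  Blue (8, 12): total = 2480
  Amber (4, 11): total = 2165
  Red (5, 0): total = 2475
  Green (12, 12): total = 3540
Minimum is at Amber with total 2165 blocks.

Amber, total 2165 blocks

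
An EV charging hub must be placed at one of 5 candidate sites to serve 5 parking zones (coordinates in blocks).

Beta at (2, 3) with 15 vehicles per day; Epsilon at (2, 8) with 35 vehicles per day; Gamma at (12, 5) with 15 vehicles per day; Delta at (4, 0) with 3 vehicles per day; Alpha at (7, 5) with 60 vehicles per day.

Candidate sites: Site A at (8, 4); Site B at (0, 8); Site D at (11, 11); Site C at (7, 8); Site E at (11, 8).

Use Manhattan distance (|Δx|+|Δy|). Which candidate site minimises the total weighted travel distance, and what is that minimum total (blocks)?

Total weighted distance at each candidate:
  Site A (8, 4): total = 674
  Site B (0, 8): total = 1036
  Site D (11, 11): total = 1434
  Site C (7, 8): total = 658
  Site E (11, 8): total = 1050
Minimum is at Site C with total 658 blocks.

Site C, total 658 blocks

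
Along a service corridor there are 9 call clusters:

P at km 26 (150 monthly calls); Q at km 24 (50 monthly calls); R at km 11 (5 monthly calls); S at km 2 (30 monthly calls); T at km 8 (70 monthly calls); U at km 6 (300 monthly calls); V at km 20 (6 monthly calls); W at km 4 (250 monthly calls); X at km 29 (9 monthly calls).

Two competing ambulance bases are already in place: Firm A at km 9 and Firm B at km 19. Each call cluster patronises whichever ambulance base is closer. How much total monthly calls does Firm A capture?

The indifferent point is the midpoint (9+19)/2 = 14; call clusters left of it (closer to Firm A at 9) go to Firm A, those right go to Firm B.
  S at 2 (w=30) → Firm A
  W at 4 (w=250) → Firm A
  U at 6 (w=300) → Firm A
  T at 8 (w=70) → Firm A
  R at 11 (w=5) → Firm A
  V at 20 (w=6) → Firm B
  Q at 24 (w=50) → Firm B
  P at 26 (w=150) → Firm B
  X at 29 (w=9) → Firm B
Firm A captures 655; Firm B captures 215.

655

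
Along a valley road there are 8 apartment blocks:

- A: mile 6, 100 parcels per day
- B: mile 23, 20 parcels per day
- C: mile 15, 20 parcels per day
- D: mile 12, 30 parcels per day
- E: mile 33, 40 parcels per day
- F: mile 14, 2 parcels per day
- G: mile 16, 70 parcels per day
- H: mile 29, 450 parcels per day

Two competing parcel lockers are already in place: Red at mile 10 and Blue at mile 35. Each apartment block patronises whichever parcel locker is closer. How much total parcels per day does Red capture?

222

The indifferent point is the midpoint (10+35)/2 = 22.5; apartment blocks left of it (closer to Red at 10) go to Red, those right go to Blue.
  A at 6 (w=100) → Red
  D at 12 (w=30) → Red
  F at 14 (w=2) → Red
  C at 15 (w=20) → Red
  G at 16 (w=70) → Red
  B at 23 (w=20) → Blue
  H at 29 (w=450) → Blue
  E at 33 (w=40) → Blue
Red captures 222; Blue captures 510.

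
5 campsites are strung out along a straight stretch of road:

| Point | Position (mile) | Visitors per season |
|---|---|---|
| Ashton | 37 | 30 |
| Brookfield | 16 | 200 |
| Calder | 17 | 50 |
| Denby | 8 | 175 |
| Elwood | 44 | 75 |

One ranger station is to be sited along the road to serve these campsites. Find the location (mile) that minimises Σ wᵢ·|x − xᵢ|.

x = 16

For a sum of weighted absolute distances on a line, the optimum is the weighted median (not the mean). Total weight W = 530; half-weight = 265.
Sort by position and accumulate weight:
  mile 8 (Denby, w=175) → cum 175
  mile 16 (Brookfield, w=200) → cum 375  ≥ 265 → median here
  mile 17 (Calder, w=50) → cum 425
  mile 37 (Ashton, w=30) → cum 455
  mile 44 (Elwood, w=75) → cum 530
Optimal location: mile 16.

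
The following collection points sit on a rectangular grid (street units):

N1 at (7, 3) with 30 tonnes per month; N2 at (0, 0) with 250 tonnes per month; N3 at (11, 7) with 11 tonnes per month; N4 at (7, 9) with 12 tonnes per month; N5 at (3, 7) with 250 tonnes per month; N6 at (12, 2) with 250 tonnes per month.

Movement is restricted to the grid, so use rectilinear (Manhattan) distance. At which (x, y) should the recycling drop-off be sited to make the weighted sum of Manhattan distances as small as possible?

(3, 2)

Manhattan distance separates: Σwᵢ(|x−xᵢ|+|y−yᵢ|) = Σwᵢ|x−xᵢ| + Σwᵢ|y−yᵢ|, so x and y are optimised independently as 1-D weighted medians.
Total weight W = 803; half = 401.5.
x-coordinate, sorted with cumulative weight:
  x=0 (N2, w=250) cum 250
  x=3 (N5, w=250) cum 500  ← median
  x=7 (N1, w=30) cum 530
  x=7 (N4, w=12) cum 542
  x=11 (N3, w=11) cum 553
  x=12 (N6, w=250) cum 803
⇒ x* = 3
y-coordinate, sorted with cumulative weight:
  y=0 (N2, w=250) cum 250
  y=2 (N6, w=250) cum 500  ← median
  y=3 (N1, w=30) cum 530
  y=7 (N3, w=11) cum 541
  y=7 (N5, w=250) cum 791
  y=9 (N4, w=12) cum 803
⇒ y* = 2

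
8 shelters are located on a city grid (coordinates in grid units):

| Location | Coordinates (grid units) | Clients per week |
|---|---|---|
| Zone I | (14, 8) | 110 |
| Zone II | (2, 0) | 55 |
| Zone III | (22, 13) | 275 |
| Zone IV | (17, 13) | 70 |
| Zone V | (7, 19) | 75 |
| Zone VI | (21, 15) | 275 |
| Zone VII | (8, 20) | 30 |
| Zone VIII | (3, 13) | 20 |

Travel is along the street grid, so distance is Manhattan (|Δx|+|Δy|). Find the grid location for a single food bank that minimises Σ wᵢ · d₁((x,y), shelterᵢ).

(21, 13)

Manhattan distance separates: Σwᵢ(|x−xᵢ|+|y−yᵢ|) = Σwᵢ|x−xᵢ| + Σwᵢ|y−yᵢ|, so x and y are optimised independently as 1-D weighted medians.
Total weight W = 910; half = 455.
x-coordinate, sorted with cumulative weight:
  x=2 (Zone II, w=55) cum 55
  x=3 (Zone VIII, w=20) cum 75
  x=7 (Zone V, w=75) cum 150
  x=8 (Zone VII, w=30) cum 180
  x=14 (Zone I, w=110) cum 290
  x=17 (Zone IV, w=70) cum 360
  x=21 (Zone VI, w=275) cum 635  ← median
  x=22 (Zone III, w=275) cum 910
⇒ x* = 21
y-coordinate, sorted with cumulative weight:
  y=0 (Zone II, w=55) cum 55
  y=8 (Zone I, w=110) cum 165
  y=13 (Zone III, w=275) cum 440
  y=13 (Zone IV, w=70) cum 510  ← median
  y=13 (Zone VIII, w=20) cum 530
  y=15 (Zone VI, w=275) cum 805
  y=19 (Zone V, w=75) cum 880
  y=20 (Zone VII, w=30) cum 910
⇒ y* = 13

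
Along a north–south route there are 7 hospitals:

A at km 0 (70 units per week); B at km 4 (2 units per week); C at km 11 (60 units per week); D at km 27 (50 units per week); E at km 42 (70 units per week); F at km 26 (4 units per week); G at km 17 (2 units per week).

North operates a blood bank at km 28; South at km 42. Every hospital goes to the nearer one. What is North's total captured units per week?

The indifferent point is the midpoint (28+42)/2 = 35; hospitals left of it (closer to North at 28) go to North, those right go to South.
  A at 0 (w=70) → North
  B at 4 (w=2) → North
  C at 11 (w=60) → North
  G at 17 (w=2) → North
  F at 26 (w=4) → North
  D at 27 (w=50) → North
  E at 42 (w=70) → South
North captures 188; South captures 70.

188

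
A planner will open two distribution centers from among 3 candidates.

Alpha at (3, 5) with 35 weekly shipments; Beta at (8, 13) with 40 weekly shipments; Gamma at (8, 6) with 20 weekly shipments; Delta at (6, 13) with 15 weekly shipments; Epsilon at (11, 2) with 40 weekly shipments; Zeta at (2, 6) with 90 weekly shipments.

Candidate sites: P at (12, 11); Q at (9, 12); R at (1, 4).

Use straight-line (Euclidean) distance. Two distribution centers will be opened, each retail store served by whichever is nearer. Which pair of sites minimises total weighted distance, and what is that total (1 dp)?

{Q, R}, total 913.1

Evaluate every pair (each demand assigned to the nearer of the two):
  {Q, R}: total = 913.1
  {P, R}: total = 1043.5
  {P, Q}: total = 1740.3
Best pair: {Q, R} with total 913.1.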